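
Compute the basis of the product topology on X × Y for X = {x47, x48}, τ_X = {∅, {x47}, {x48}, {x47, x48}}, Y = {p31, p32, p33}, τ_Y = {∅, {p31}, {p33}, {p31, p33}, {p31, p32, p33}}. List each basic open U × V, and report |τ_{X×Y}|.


Basis B = {∅ × ∅, {x47} × {p31}, {x47} × {p33}, {x48} × {p31}, {x48} × {p33}, {x47} × {p31, p33}, {x47, x48} × {p31}, {x47, x48} × {p33}, {x48} × {p31, p33}, {x47} × {p31, p32, p33}, {x48} × {p31, p32, p33}, {x47, x48} × {p31, p33}, {x47, x48} × {p31, p32, p33}}; |τ_{X×Y}| = 25.

Enumerate products U × V with U ∈ τ_X, V ∈ τ_Y (deduplicated):
  ∅ × ∅ = {} (∅)
  {x47} × {p31} = {(x47,p31)}
  {x47} × {p33} = {(x47,p33)}
  {x48} × {p31} = {(x48,p31)}
  {x48} × {p33} = {(x48,p33)}
  {x47} × {p31, p33} = {(x47,p31), (x47,p33)}
  {x47, x48} × {p31} = {(x47,p31), (x48,p31)}
  {x47, x48} × {p33} = {(x47,p33), (x48,p33)}
  {x48} × {p31, p33} = {(x48,p31), (x48,p33)}
  {x47} × {p31, p32, p33} = {(x47,p31), (x47,p32), (x47,p33)}
  {x48} × {p31, p32, p33} = {(x48,p31), (x48,p32), (x48,p33)}
  {x47, x48} × {p31, p33} = {(x47,p31), (x47,p33), (x48,p31), (x48,p33)}
  {x47, x48} × {p31, p32, p33} = {(x47,p31), (x47,p32), (x47,p33), (x48,p31), (x48,p32), (x48,p33)}
These 13 distinct sets form the basis B.
Close under arbitrary unions to get τ_{X×Y}; counting gives |τ_{X×Y}| = 25.


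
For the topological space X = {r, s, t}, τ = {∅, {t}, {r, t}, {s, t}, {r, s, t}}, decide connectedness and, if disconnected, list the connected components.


(X, τ) is connected.

Find clopen sets (U ∈ τ with X ∖ U ∈ τ):
  U = ∅, X ∖ U = {r, s, t} — both open, so U is clopen.
  U = {r, s, t}, X ∖ U = ∅ — both open, so U is clopen.
Only trivial clopens (∅ and X) exist, so (X, τ) is connected.
Compute connected components by grouping points that agree on all clopens:
  component: {r, s, t}


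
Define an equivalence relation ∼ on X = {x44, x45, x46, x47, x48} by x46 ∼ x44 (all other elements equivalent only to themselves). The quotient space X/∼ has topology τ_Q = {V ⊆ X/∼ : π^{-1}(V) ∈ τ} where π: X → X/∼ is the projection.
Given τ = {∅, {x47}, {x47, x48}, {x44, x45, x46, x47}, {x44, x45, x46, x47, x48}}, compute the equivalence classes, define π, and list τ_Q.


X/∼ = {[x44=x46], [x45], [x47], [x48]}; |τ_Q| = 5.

Equivalence classes: [x44=x46], [x45], [x47], [x48].
Quotient map π: X → X/∼ sends x44 ↦ [x44=x46], x45 ↦ [x45], x46 ↦ [x44=x46], x47 ↦ [x47], x48 ↦ [x48].
For each subset V ⊆ X/∼, compute π^{-1}(V) ⊆ X and check whether π^{-1}(V) ∈ τ. V is open in τ_Q iff π^{-1}(V) ∈ τ.
  V = {}: π^{-1}(V) = ∅ ∈ τ ✓.
  V = {[x44=x46]}: π^{-1}(V) = {x44, x46} ∉ τ ✗.
  V = {[x45]}: π^{-1}(V) = {x45} ∉ τ ✗.
  V = {[x44=x46], [x45]}: π^{-1}(V) = {x44, x45, x46} ∉ τ ✗.
  V = {[x47]}: π^{-1}(V) = {x47} ∈ τ ✓.
  V = {[x44=x46], [x47]}: π^{-1}(V) = {x44, x46, x47} ∉ τ ✗.
  V = {[x45], [x47]}: π^{-1}(V) = {x45, x47} ∉ τ ✗.
  V = {[x44=x46], [x45], [x47]}: π^{-1}(V) = {x44, x45, x46, x47} ∈ τ ✓.
  V = {[x48]}: π^{-1}(V) = {x48} ∉ τ ✗.
  V = {[x44=x46], [x48]}: π^{-1}(V) = {x44, x46, x48} ∉ τ ✗.
  V = {[x45], [x48]}: π^{-1}(V) = {x45, x48} ∉ τ ✗.
  V = {[x44=x46], [x45], [x48]}: π^{-1}(V) = {x44, x45, x46, x48} ∉ τ ✗.
  V = {[x47], [x48]}: π^{-1}(V) = {x47, x48} ∈ τ ✓.
  V = {[x44=x46], [x47], [x48]}: π^{-1}(V) = {x44, x46, x47, x48} ∉ τ ✗.
  V = {[x45], [x47], [x48]}: π^{-1}(V) = {x45, x47, x48} ∉ τ ✗.
  V = {[x44=x46], [x45], [x47], [x48]}: π^{-1}(V) = {x44, x45, x46, x47, x48} ∈ τ ✓.
Open sets in the quotient: τ_Q = {{}, {[x47]}, {[x44=x46], [x45], [x47]}, {[x47], [x48]}, {[x44=x46], [x45], [x47], [x48]}} (5 elements).


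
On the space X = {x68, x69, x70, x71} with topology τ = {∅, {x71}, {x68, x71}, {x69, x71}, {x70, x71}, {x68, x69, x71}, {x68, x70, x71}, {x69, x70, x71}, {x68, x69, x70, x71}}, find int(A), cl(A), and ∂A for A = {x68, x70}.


int(A) = ∅, cl(A) = {x68, x70}, ∂A = {x68, x70}.

Closed sets in (X, τ) are complements of opens:
  closed(X, τ) = {∅, {x68}, {x69}, {x70}, {x68, x69}, {x68, x70}, {x69, x70}, {x68, x69, x70}, {x68, x69, x70, x71}}.
int(A) = ⋃ {U ∈ τ : U ⊆ A}. Opens contained in A: ∅.
Taking the union of these: int(A) = ∅.
cl(A) = ⋂ {C closed : A ⊆ C}. Closed sets containing A: {x68, x70}, {x68, x69, x70}, {x68, x69, x70, x71}.
Intersecting these: cl(A) = {x68, x70}.
∂A = cl(A) ∖ int(A) = {x68, x70} ∖ ∅ = {x68, x70}.


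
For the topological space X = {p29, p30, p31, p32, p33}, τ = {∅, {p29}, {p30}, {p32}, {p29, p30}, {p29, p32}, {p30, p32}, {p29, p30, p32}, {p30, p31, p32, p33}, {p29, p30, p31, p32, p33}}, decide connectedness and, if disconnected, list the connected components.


(X, τ) is disconnected; components = [{p29}, {p30, p31, p32, p33}].

Find clopen sets (U ∈ τ with X ∖ U ∈ τ):
  U = ∅, X ∖ U = {p29, p30, p31, p32, p33} — both open, so U is clopen.
  U = {p29}, X ∖ U = {p30, p31, p32, p33} — both open, so U is clopen.
  U = {p30, p31, p32, p33}, X ∖ U = {p29} — both open, so U is clopen.
  U = {p29, p30, p31, p32, p33}, X ∖ U = ∅ — both open, so U is clopen.
Nontrivial clopen(s) exist: e.g. {p29}. So (X, τ) is disconnected.
Compute connected components by grouping points that agree on all clopens:
  component: {p29}
  component: {p30, p31, p32, p33}


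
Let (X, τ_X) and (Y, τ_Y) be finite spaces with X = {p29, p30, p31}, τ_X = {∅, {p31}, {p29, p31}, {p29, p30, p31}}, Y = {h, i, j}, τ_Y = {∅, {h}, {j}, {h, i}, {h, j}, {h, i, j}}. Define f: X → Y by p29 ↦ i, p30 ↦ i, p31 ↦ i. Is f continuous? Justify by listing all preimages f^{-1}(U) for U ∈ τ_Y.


f IS continuous.

Compute f^{-1}(U) for each U ∈ τ_Y:
  U = ∅: f^{-1}(U) = ∅ ∈ τ_X ✓.
  U = {h}: f^{-1}(U) = ∅ ∈ τ_X ✓.
  U = {j}: f^{-1}(U) = ∅ ∈ τ_X ✓.
  U = {h, i}: f^{-1}(U) = {p29, p30, p31} ∈ τ_X ✓.
  U = {h, j}: f^{-1}(U) = ∅ ∈ τ_X ✓.
  U = {h, i, j}: f^{-1}(U) = {p29, p30, p31} ∈ τ_X ✓.
Every preimage lies in τ_X, so f IS continuous.


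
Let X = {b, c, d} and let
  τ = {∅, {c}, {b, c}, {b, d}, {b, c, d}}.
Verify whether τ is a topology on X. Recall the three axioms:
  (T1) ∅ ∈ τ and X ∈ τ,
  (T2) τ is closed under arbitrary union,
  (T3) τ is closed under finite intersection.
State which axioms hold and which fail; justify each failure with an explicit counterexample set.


τ is NOT a topology on X.

Axiom (T1): ∅ ∈ τ? Yes; X ∈ τ? Yes.
Axiom (T2/T3): check pairwise unions and intersections of members of τ.
Counterexample for (T3): {b, c} ∩ {b, d} = {b} ∉ τ. Therefore τ is NOT a topology.


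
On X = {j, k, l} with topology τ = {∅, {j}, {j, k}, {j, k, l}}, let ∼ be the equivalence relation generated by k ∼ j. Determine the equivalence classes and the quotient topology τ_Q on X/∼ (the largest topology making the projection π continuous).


X/∼ = {[j=k], [l]}; |τ_Q| = 3.

Equivalence classes: [j=k], [l].
Quotient map π: X → X/∼ sends j ↦ [j=k], k ↦ [j=k], l ↦ [l].
For each subset V ⊆ X/∼, compute π^{-1}(V) ⊆ X and check whether π^{-1}(V) ∈ τ. V is open in τ_Q iff π^{-1}(V) ∈ τ.
  V = {}: π^{-1}(V) = ∅ ∈ τ ✓.
  V = {[j=k]}: π^{-1}(V) = {j, k} ∈ τ ✓.
  V = {[l]}: π^{-1}(V) = {l} ∉ τ ✗.
  V = {[j=k], [l]}: π^{-1}(V) = {j, k, l} ∈ τ ✓.
Open sets in the quotient: τ_Q = {{}, {[j=k]}, {[j=k], [l]}} (3 elements).


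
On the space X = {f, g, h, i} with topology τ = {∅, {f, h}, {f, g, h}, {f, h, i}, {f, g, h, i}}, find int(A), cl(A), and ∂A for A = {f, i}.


int(A) = ∅, cl(A) = {f, g, h, i}, ∂A = {f, g, h, i}.

Closed sets in (X, τ) are complements of opens:
  closed(X, τ) = {∅, {g}, {i}, {g, i}, {f, g, h, i}}.
int(A) = ⋃ {U ∈ τ : U ⊆ A}. Opens contained in A: ∅.
Taking the union of these: int(A) = ∅.
cl(A) = ⋂ {C closed : A ⊆ C}. Closed sets containing A: {f, g, h, i}.
Intersecting these: cl(A) = {f, g, h, i}.
∂A = cl(A) ∖ int(A) = {f, g, h, i} ∖ ∅ = {f, g, h, i}.


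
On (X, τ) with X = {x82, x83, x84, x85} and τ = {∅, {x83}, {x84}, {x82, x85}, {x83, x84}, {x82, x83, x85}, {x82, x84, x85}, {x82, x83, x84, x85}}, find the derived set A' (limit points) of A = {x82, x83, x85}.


A' = {x82, x85}

For each x ∈ X, list the open sets U ∈ τ with x ∈ U, then check whether U ∩ (A ∖ {x}) ≠ ∅ for every such U.
  x = x82: opens ∋ x are {x82, x85}, {x82, x83, x85}, {x82, x84, x85}, {x82, x83, x84, x85}; each meets A ∖ {x82}, so x IS a limit point.
  x = x83: open {x83} ∋ x has {x83} ∩ (A ∖ {x83}) = ∅, so x is NOT a limit point.
  x = x84: open {x84} ∋ x has {x84} ∩ (A ∖ {x84}) = ∅, so x is NOT a limit point.
  x = x85: opens ∋ x are {x82, x85}, {x82, x83, x85}, {x82, x84, x85}, {x82, x83, x84, x85}; each meets A ∖ {x85}, so x IS a limit point.
Collecting: A' = {x82, x85}.


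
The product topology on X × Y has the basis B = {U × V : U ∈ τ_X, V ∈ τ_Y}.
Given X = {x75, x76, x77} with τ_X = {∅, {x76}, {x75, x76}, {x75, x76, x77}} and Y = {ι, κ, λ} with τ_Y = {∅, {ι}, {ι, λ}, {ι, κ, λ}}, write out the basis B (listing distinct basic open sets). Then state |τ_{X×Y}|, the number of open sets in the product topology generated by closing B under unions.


Basis B = {∅ × ∅, {x76} × {ι}, {x75, x76} × {ι}, {x76} × {ι, λ}, {x75, x76, x77} × {ι}, {x76} × {ι, κ, λ}, {x75, x76} × {ι, λ}, {x75, x76} × {ι, κ, λ}, {x75, x76, x77} × {ι, λ}, {x75, x76, x77} × {ι, κ, λ}}; |τ_{X×Y}| = 20.

Enumerate products U × V with U ∈ τ_X, V ∈ τ_Y (deduplicated):
  ∅ × ∅ = {} (∅)
  {x76} × {ι} = {(x76,ι)}
  {x75, x76} × {ι} = {(x75,ι), (x76,ι)}
  {x76} × {ι, λ} = {(x76,ι), (x76,λ)}
  {x75, x76, x77} × {ι} = {(x75,ι), (x76,ι), (x77,ι)}
  {x76} × {ι, κ, λ} = {(x76,ι), (x76,κ), (x76,λ)}
  {x75, x76} × {ι, λ} = {(x75,ι), (x75,λ), (x76,ι), (x76,λ)}
  {x75, x76} × {ι, κ, λ} = {(x75,ι), (x75,κ), (x75,λ), (x76,ι), (x76,κ), (x76,λ)}
  {x75, x76, x77} × {ι, λ} = {(x75,ι), (x75,λ), (x76,ι), (x76,λ), (x77,ι), (x77,λ)}
  {x75, x76, x77} × {ι, κ, λ} = {(x75,ι), (x75,κ), (x75,λ), (x76,ι), (x76,κ), (x76,λ), (x77,ι), (x77,κ), (x77,λ)}
These 10 distinct sets form the basis B.
Close under arbitrary unions to get τ_{X×Y}; counting gives |τ_{X×Y}| = 20.


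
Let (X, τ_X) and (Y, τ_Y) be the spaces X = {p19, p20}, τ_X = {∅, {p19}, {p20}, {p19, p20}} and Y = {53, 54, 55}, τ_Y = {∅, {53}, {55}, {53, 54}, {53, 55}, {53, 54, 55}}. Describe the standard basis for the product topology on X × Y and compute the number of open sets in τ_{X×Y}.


Basis B = {∅ × ∅, {p19} × {53}, {p19} × {55}, {p20} × {53}, {p20} × {55}, {p19} × {53, 54}, {p19} × {53, 55}, {p19, p20} × {53}, {p19, p20} × {55}, {p20} × {53, 54}, {p20} × {53, 55}, {p19} × {53, 54, 55}, {p20} × {53, 54, 55}, {p19, p20} × {53, 54}, {p19, p20} × {53, 55}, {p19, p20} × {53, 54, 55}}; |τ_{X×Y}| = 36.

Enumerate products U × V with U ∈ τ_X, V ∈ τ_Y (deduplicated):
  ∅ × ∅ = {} (∅)
  {p19} × {53} = {(p19,53)}
  {p19} × {55} = {(p19,55)}
  {p20} × {53} = {(p20,53)}
  {p20} × {55} = {(p20,55)}
  {p19} × {53, 54} = {(p19,53), (p19,54)}
  {p19} × {53, 55} = {(p19,53), (p19,55)}
  {p19, p20} × {53} = {(p19,53), (p20,53)}
  {p19, p20} × {55} = {(p19,55), (p20,55)}
  {p20} × {53, 54} = {(p20,53), (p20,54)}
  {p20} × {53, 55} = {(p20,53), (p20,55)}
  {p19} × {53, 54, 55} = {(p19,53), (p19,54), (p19,55)}
  {p20} × {53, 54, 55} = {(p20,53), (p20,54), (p20,55)}
  {p19, p20} × {53, 54} = {(p19,53), (p19,54), (p20,53), (p20,54)}
  {p19, p20} × {53, 55} = {(p19,53), (p19,55), (p20,53), (p20,55)}
  {p19, p20} × {53, 54, 55} = {(p19,53), (p19,54), (p19,55), (p20,53), (p20,54), (p20,55)}
These 16 distinct sets form the basis B.
Close under arbitrary unions to get τ_{X×Y}; counting gives |τ_{X×Y}| = 36.


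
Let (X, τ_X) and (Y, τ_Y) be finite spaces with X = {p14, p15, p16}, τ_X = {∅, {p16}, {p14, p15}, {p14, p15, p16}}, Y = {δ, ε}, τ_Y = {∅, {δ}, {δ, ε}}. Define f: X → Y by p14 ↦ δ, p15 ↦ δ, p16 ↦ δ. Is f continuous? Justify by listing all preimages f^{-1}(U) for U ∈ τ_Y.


f IS continuous.

Compute f^{-1}(U) for each U ∈ τ_Y:
  U = ∅: f^{-1}(U) = ∅ ∈ τ_X ✓.
  U = {δ}: f^{-1}(U) = {p14, p15, p16} ∈ τ_X ✓.
  U = {δ, ε}: f^{-1}(U) = {p14, p15, p16} ∈ τ_X ✓.
Every preimage lies in τ_X, so f IS continuous.


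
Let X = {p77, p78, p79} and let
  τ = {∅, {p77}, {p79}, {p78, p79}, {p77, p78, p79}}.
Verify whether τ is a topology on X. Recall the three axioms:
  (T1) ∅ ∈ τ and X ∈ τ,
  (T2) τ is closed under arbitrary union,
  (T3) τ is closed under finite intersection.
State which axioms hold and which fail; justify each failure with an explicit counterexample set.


τ is NOT a topology on X.

Axiom (T1): ∅ ∈ τ? Yes; X ∈ τ? Yes.
Axiom (T2/T3): check pairwise unions and intersections of members of τ.
Counterexample for (T2): {p77} ∪ {p79} = {p77, p79} ∉ τ. Therefore τ is NOT a topology.


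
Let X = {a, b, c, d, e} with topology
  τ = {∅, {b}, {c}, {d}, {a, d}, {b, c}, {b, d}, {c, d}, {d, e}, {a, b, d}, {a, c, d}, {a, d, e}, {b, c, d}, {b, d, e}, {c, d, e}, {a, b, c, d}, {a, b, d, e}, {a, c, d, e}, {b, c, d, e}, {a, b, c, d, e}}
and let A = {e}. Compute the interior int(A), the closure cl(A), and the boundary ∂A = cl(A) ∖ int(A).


int(A) = ∅, cl(A) = {e}, ∂A = {e}.

Closed sets in (X, τ) are complements of opens:
  closed(X, τ) = {∅, {a}, {b}, {c}, {e}, {a, b}, {a, c}, {a, e}, {b, c}, {b, e}, {c, e}, {a, b, c}, {a, b, e}, {a, c, e}, {a, d, e}, {b, c, e}, {a, b, c, e}, {a, b, d, e}, {a, c, d, e}, {a, b, c, d, e}}.
int(A) = ⋃ {U ∈ τ : U ⊆ A}. Opens contained in A: ∅.
Taking the union of these: int(A) = ∅.
cl(A) = ⋂ {C closed : A ⊆ C}. Closed sets containing A: {e}, {a, e}, {b, e}, {c, e}, {a, b, e}, {a, c, e}, {a, d, e}, {b, c, e}, {a, b, c, e}, {a, b, d, e}, {a, c, d, e}, {a, b, c, d, e}.
Intersecting these: cl(A) = {e}.
∂A = cl(A) ∖ int(A) = {e} ∖ ∅ = {e}.


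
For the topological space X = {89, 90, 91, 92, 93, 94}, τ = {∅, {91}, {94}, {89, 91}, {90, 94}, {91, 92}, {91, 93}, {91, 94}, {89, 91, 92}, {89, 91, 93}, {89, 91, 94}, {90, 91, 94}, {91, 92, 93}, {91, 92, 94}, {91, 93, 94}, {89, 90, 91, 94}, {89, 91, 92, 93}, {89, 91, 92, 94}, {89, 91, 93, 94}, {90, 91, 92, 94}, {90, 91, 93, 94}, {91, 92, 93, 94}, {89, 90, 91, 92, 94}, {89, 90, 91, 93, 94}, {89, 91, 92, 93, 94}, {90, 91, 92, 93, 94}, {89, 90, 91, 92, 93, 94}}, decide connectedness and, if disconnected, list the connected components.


(X, τ) is disconnected; components = [{90, 94}, {89, 91, 92, 93}].

Find clopen sets (U ∈ τ with X ∖ U ∈ τ):
  U = ∅, X ∖ U = {89, 90, 91, 92, 93, 94} — both open, so U is clopen.
  U = {90, 94}, X ∖ U = {89, 91, 92, 93} — both open, so U is clopen.
  U = {89, 91, 92, 93}, X ∖ U = {90, 94} — both open, so U is clopen.
  U = {89, 90, 91, 92, 93, 94}, X ∖ U = ∅ — both open, so U is clopen.
Nontrivial clopen(s) exist: e.g. {90, 94}. So (X, τ) is disconnected.
Compute connected components by grouping points that agree on all clopens:
  component: {90, 94}
  component: {89, 91, 92, 93}


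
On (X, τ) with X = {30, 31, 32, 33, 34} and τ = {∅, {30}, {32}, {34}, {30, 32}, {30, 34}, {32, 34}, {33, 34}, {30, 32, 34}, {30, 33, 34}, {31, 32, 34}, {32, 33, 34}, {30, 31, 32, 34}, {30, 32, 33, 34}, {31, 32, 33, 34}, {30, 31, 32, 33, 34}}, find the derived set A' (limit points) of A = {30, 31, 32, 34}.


A' = {31, 33}

For each x ∈ X, list the open sets U ∈ τ with x ∈ U, then check whether U ∩ (A ∖ {x}) ≠ ∅ for every such U.
  x = 30: open {30} ∋ x has {30} ∩ (A ∖ {30}) = ∅, so x is NOT a limit point.
  x = 31: opens ∋ x are {31, 32, 34}, {30, 31, 32, 34}, {31, 32, 33, 34}, {30, 31, 32, 33, 34}; each meets A ∖ {31}, so x IS a limit point.
  x = 32: open {32} ∋ x has {32} ∩ (A ∖ {32}) = ∅, so x is NOT a limit point.
  x = 33: opens ∋ x are {33, 34}, {30, 33, 34}, {32, 33, 34}, {30, 32, 33, 34}, {31, 32, 33, 34}, {30, 31, 32, 33, 34}; each meets A ∖ {33}, so x IS a limit point.
  x = 34: open {34} ∋ x has {34} ∩ (A ∖ {34}) = ∅, so x is NOT a limit point.
Collecting: A' = {31, 33}.


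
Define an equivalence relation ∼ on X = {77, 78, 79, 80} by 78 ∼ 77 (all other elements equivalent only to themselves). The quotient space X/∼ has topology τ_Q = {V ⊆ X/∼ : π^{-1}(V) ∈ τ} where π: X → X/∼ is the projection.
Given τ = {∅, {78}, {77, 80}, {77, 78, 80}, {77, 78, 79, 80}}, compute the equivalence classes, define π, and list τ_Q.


X/∼ = {[77=78], [79], [80]}; |τ_Q| = 3.

Equivalence classes: [77=78], [79], [80].
Quotient map π: X → X/∼ sends 77 ↦ [77=78], 78 ↦ [77=78], 79 ↦ [79], 80 ↦ [80].
For each subset V ⊆ X/∼, compute π^{-1}(V) ⊆ X and check whether π^{-1}(V) ∈ τ. V is open in τ_Q iff π^{-1}(V) ∈ τ.
  V = {}: π^{-1}(V) = ∅ ∈ τ ✓.
  V = {[77=78]}: π^{-1}(V) = {77, 78} ∉ τ ✗.
  V = {[79]}: π^{-1}(V) = {79} ∉ τ ✗.
  V = {[77=78], [79]}: π^{-1}(V) = {77, 78, 79} ∉ τ ✗.
  V = {[80]}: π^{-1}(V) = {80} ∉ τ ✗.
  V = {[77=78], [80]}: π^{-1}(V) = {77, 78, 80} ∈ τ ✓.
  V = {[79], [80]}: π^{-1}(V) = {79, 80} ∉ τ ✗.
  V = {[77=78], [79], [80]}: π^{-1}(V) = {77, 78, 79, 80} ∈ τ ✓.
Open sets in the quotient: τ_Q = {{}, {[77=78], [80]}, {[77=78], [79], [80]}} (3 elements).


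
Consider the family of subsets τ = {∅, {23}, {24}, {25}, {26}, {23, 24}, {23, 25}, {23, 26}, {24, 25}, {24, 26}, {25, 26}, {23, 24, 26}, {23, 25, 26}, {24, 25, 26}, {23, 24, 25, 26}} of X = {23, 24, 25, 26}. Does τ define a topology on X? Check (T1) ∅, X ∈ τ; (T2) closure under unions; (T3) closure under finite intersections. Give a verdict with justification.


τ is NOT a topology on X.

Axiom (T1): ∅ ∈ τ? Yes; X ∈ τ? Yes.
Axiom (T2/T3): check pairwise unions and intersections of members of τ.
Counterexample for (T2): {23} ∪ {24, 25} = {23, 24, 25} ∉ τ. Therefore τ is NOT a topology.


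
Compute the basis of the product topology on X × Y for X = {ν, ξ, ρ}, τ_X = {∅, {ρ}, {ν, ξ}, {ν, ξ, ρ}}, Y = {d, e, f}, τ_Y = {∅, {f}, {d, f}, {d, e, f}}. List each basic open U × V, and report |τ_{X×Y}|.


Basis B = {∅ × ∅, {ρ} × {f}, {ν, ξ} × {f}, {ρ} × {d, f}, {ν, ξ, ρ} × {f}, {ρ} × {d, e, f}, {ν, ξ} × {d, f}, {ν, ξ} × {d, e, f}, {ν, ξ, ρ} × {d, f}, {ν, ξ, ρ} × {d, e, f}}; |τ_{X×Y}| = 16.

Enumerate products U × V with U ∈ τ_X, V ∈ τ_Y (deduplicated):
  ∅ × ∅ = {} (∅)
  {ρ} × {f} = {(ρ,f)}
  {ν, ξ} × {f} = {(ν,f), (ξ,f)}
  {ρ} × {d, f} = {(ρ,d), (ρ,f)}
  {ν, ξ, ρ} × {f} = {(ν,f), (ξ,f), (ρ,f)}
  {ρ} × {d, e, f} = {(ρ,d), (ρ,e), (ρ,f)}
  {ν, ξ} × {d, f} = {(ν,d), (ν,f), (ξ,d), (ξ,f)}
  {ν, ξ} × {d, e, f} = {(ν,d), (ν,e), (ν,f), (ξ,d), (ξ,e), (ξ,f)}
  {ν, ξ, ρ} × {d, f} = {(ν,d), (ν,f), (ξ,d), (ξ,f), (ρ,d), (ρ,f)}
  {ν, ξ, ρ} × {d, e, f} = {(ν,d), (ν,e), (ν,f), (ξ,d), (ξ,e), (ξ,f), (ρ,d), (ρ,e), (ρ,f)}
These 10 distinct sets form the basis B.
Close under arbitrary unions to get τ_{X×Y}; counting gives |τ_{X×Y}| = 16.


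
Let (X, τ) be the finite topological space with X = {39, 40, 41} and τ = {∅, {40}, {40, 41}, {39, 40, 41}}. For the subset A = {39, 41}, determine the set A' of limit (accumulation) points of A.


A' = {39}

For each x ∈ X, list the open sets U ∈ τ with x ∈ U, then check whether U ∩ (A ∖ {x}) ≠ ∅ for every such U.
  x = 39: opens ∋ x are {39, 40, 41}; each meets A ∖ {39}, so x IS a limit point.
  x = 40: open {40} ∋ x has {40} ∩ (A ∖ {40}) = ∅, so x is NOT a limit point.
  x = 41: open {40, 41} ∋ x has {40, 41} ∩ (A ∖ {41}) = ∅, so x is NOT a limit point.
Collecting: A' = {39}.


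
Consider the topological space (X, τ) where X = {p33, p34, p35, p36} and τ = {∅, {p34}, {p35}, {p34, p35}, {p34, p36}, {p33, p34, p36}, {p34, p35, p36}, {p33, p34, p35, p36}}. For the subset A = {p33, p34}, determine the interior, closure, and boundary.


int(A) = {p34}, cl(A) = {p33, p34, p36}, ∂A = {p33, p36}.

Closed sets in (X, τ) are complements of opens:
  closed(X, τ) = {∅, {p33}, {p35}, {p33, p35}, {p33, p36}, {p33, p34, p36}, {p33, p35, p36}, {p33, p34, p35, p36}}.
int(A) = ⋃ {U ∈ τ : U ⊆ A}. Opens contained in A: ∅, {p34}.
Taking the union of these: int(A) = {p34}.
cl(A) = ⋂ {C closed : A ⊆ C}. Closed sets containing A: {p33, p34, p36}, {p33, p34, p35, p36}.
Intersecting these: cl(A) = {p33, p34, p36}.
∂A = cl(A) ∖ int(A) = {p33, p34, p36} ∖ {p34} = {p33, p36}.


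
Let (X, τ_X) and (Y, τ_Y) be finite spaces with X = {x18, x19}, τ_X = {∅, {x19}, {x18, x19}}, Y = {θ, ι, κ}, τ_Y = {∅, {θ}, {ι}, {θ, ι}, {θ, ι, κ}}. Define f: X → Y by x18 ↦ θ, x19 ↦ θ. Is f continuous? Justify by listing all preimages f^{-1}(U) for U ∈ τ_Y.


f IS continuous.

Compute f^{-1}(U) for each U ∈ τ_Y:
  U = ∅: f^{-1}(U) = ∅ ∈ τ_X ✓.
  U = {θ}: f^{-1}(U) = {x18, x19} ∈ τ_X ✓.
  U = {ι}: f^{-1}(U) = ∅ ∈ τ_X ✓.
  U = {θ, ι}: f^{-1}(U) = {x18, x19} ∈ τ_X ✓.
  U = {θ, ι, κ}: f^{-1}(U) = {x18, x19} ∈ τ_X ✓.
Every preimage lies in τ_X, so f IS continuous.


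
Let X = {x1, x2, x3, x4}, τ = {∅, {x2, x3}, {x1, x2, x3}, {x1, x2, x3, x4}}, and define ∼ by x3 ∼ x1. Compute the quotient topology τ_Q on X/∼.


X/∼ = {[x1=x3], [x2], [x4]}; |τ_Q| = 3.

Equivalence classes: [x1=x3], [x2], [x4].
Quotient map π: X → X/∼ sends x1 ↦ [x1=x3], x2 ↦ [x2], x3 ↦ [x1=x3], x4 ↦ [x4].
For each subset V ⊆ X/∼, compute π^{-1}(V) ⊆ X and check whether π^{-1}(V) ∈ τ. V is open in τ_Q iff π^{-1}(V) ∈ τ.
  V = {}: π^{-1}(V) = ∅ ∈ τ ✓.
  V = {[x1=x3]}: π^{-1}(V) = {x1, x3} ∉ τ ✗.
  V = {[x2]}: π^{-1}(V) = {x2} ∉ τ ✗.
  V = {[x1=x3], [x2]}: π^{-1}(V) = {x1, x2, x3} ∈ τ ✓.
  V = {[x4]}: π^{-1}(V) = {x4} ∉ τ ✗.
  V = {[x1=x3], [x4]}: π^{-1}(V) = {x1, x3, x4} ∉ τ ✗.
  V = {[x2], [x4]}: π^{-1}(V) = {x2, x4} ∉ τ ✗.
  V = {[x1=x3], [x2], [x4]}: π^{-1}(V) = {x1, x2, x3, x4} ∈ τ ✓.
Open sets in the quotient: τ_Q = {{}, {[x1=x3], [x2]}, {[x1=x3], [x2], [x4]}} (3 elements).


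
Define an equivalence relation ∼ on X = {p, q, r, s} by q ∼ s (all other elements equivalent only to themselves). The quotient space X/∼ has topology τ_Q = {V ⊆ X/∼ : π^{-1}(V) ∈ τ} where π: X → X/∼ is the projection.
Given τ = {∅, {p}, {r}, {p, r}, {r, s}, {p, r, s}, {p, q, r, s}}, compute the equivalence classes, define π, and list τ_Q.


X/∼ = {[p], [q=s], [r]}; |τ_Q| = 5.

Equivalence classes: [p], [q=s], [r].
Quotient map π: X → X/∼ sends p ↦ [p], q ↦ [q=s], r ↦ [r], s ↦ [q=s].
For each subset V ⊆ X/∼, compute π^{-1}(V) ⊆ X and check whether π^{-1}(V) ∈ τ. V is open in τ_Q iff π^{-1}(V) ∈ τ.
  V = {}: π^{-1}(V) = ∅ ∈ τ ✓.
  V = {[p]}: π^{-1}(V) = {p} ∈ τ ✓.
  V = {[q=s]}: π^{-1}(V) = {q, s} ∉ τ ✗.
  V = {[p], [q=s]}: π^{-1}(V) = {p, q, s} ∉ τ ✗.
  V = {[r]}: π^{-1}(V) = {r} ∈ τ ✓.
  V = {[p], [r]}: π^{-1}(V) = {p, r} ∈ τ ✓.
  V = {[q=s], [r]}: π^{-1}(V) = {q, r, s} ∉ τ ✗.
  V = {[p], [q=s], [r]}: π^{-1}(V) = {p, q, r, s} ∈ τ ✓.
Open sets in the quotient: τ_Q = {{}, {[p]}, {[r]}, {[p], [r]}, {[p], [q=s], [r]}} (5 elements).


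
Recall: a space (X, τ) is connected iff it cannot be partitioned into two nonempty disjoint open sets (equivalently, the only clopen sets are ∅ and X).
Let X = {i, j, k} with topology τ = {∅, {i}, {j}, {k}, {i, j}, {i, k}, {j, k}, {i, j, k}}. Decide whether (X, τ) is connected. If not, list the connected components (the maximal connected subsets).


(X, τ) is disconnected; components = [{i}, {j}, {k}].

Find clopen sets (U ∈ τ with X ∖ U ∈ τ):
  U = ∅, X ∖ U = {i, j, k} — both open, so U is clopen.
  U = {i}, X ∖ U = {j, k} — both open, so U is clopen.
  U = {j}, X ∖ U = {i, k} — both open, so U is clopen.
  U = {k}, X ∖ U = {i, j} — both open, so U is clopen.
  U = {i, j}, X ∖ U = {k} — both open, so U is clopen.
  U = {i, k}, X ∖ U = {j} — both open, so U is clopen.
  U = {j, k}, X ∖ U = {i} — both open, so U is clopen.
  U = {i, j, k}, X ∖ U = ∅ — both open, so U is clopen.
Nontrivial clopen(s) exist: e.g. {i, j}. So (X, τ) is disconnected.
Compute connected components by grouping points that agree on all clopens:
  component: {i}
  component: {j}
  component: {k}


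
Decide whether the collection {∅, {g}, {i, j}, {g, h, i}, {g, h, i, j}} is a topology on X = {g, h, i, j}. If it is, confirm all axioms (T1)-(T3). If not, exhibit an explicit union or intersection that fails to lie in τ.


τ is NOT a topology on X.

Axiom (T1): ∅ ∈ τ? Yes; X ∈ τ? Yes.
Axiom (T2/T3): check pairwise unions and intersections of members of τ.
Counterexample for (T2): {g} ∪ {i, j} = {g, i, j} ∉ τ. Therefore τ is NOT a topology.


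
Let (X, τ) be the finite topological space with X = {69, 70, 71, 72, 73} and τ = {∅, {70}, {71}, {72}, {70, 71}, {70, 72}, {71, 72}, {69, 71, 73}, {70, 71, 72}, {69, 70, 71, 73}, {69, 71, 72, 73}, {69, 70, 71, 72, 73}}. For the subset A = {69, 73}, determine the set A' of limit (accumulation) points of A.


A' = {69, 73}

For each x ∈ X, list the open sets U ∈ τ with x ∈ U, then check whether U ∩ (A ∖ {x}) ≠ ∅ for every such U.
  x = 69: opens ∋ x are {69, 71, 73}, {69, 70, 71, 73}, {69, 71, 72, 73}, {69, 70, 71, 72, 73}; each meets A ∖ {69}, so x IS a limit point.
  x = 70: open {70} ∋ x has {70} ∩ (A ∖ {70}) = ∅, so x is NOT a limit point.
  x = 71: open {71} ∋ x has {71} ∩ (A ∖ {71}) = ∅, so x is NOT a limit point.
  x = 72: open {72} ∋ x has {72} ∩ (A ∖ {72}) = ∅, so x is NOT a limit point.
  x = 73: opens ∋ x are {69, 71, 73}, {69, 70, 71, 73}, {69, 71, 72, 73}, {69, 70, 71, 72, 73}; each meets A ∖ {73}, so x IS a limit point.
Collecting: A' = {69, 73}.


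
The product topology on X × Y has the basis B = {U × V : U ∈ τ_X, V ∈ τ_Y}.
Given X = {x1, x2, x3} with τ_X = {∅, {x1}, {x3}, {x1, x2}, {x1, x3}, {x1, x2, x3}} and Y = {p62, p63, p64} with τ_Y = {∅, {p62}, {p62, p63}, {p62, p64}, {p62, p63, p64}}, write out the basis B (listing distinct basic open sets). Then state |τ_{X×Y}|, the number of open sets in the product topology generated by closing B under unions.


Basis B = {∅ × ∅, {x1} × {p62}, {x3} × {p62}, {x1} × {p62, p63}, {x1} × {p62, p64}, {x1, x2} × {p62}, {x1, x3} × {p62}, {x3} × {p62, p63}, {x3} × {p62, p64}, {x1} × {p62, p63, p64}, {x1, x2, x3} × {p62}, {x3} × {p62, p63, p64}, {x1, x2} × {p62, p63}, {x1, x3} × {p62, p63}, {x1, x2} × {p62, p64}, {x1, x3} × {p62, p64}, {x1, x2} × {p62, p63, p64}, {x1, x3} × {p62, p63, p64}, {x1, x2, x3} × {p62, p63}, {x1, x2, x3} × {p62, p64}, {x1, x2, x3} × {p62, p63, p64}}; |τ_{X×Y}| = 70.

Enumerate products U × V with U ∈ τ_X, V ∈ τ_Y (deduplicated):
  ∅ × ∅ = {} (∅)
  {x1} × {p62} = {(x1,p62)}
  {x3} × {p62} = {(x3,p62)}
  {x1} × {p62, p63} = {(x1,p62), (x1,p63)}
  {x1} × {p62, p64} = {(x1,p62), (x1,p64)}
  {x1, x2} × {p62} = {(x1,p62), (x2,p62)}
  {x1, x3} × {p62} = {(x1,p62), (x3,p62)}
  {x3} × {p62, p63} = {(x3,p62), (x3,p63)}
  {x3} × {p62, p64} = {(x3,p62), (x3,p64)}
  {x1} × {p62, p63, p64} = {(x1,p62), (x1,p63), (x1,p64)}
  {x1, x2, x3} × {p62} = {(x1,p62), (x2,p62), (x3,p62)}
  {x3} × {p62, p63, p64} = {(x3,p62), (x3,p63), (x3,p64)}
  {x1, x2} × {p62, p63} = {(x1,p62), (x1,p63), (x2,p62), (x2,p63)}
  {x1, x3} × {p62, p63} = {(x1,p62), (x1,p63), (x3,p62), (x3,p63)}
  {x1, x2} × {p62, p64} = {(x1,p62), (x1,p64), (x2,p62), (x2,p64)}
  {x1, x3} × {p62, p64} = {(x1,p62), (x1,p64), (x3,p62), (x3,p64)}
  {x1, x2} × {p62, p63, p64} = {(x1,p62), (x1,p63), (x1,p64), (x2,p62), (x2,p63), (x2,p64)}
  {x1, x3} × {p62, p63, p64} = {(x1,p62), (x1,p63), (x1,p64), (x3,p62), (x3,p63), (x3,p64)}
  {x1, x2, x3} × {p62, p63} = {(x1,p62), (x1,p63), (x2,p62), (x2,p63), (x3,p62), (x3,p63)}
  {x1, x2, x3} × {p62, p64} = {(x1,p62), (x1,p64), (x2,p62), (x2,p64), (x3,p62), (x3,p64)}
  {x1, x2, x3} × {p62, p63, p64} = {(x1,p62), (x1,p63), (x1,p64), (x2,p62), (x2,p63), (x2,p64), (x3,p62), (x3,p63), (x3,p64)}
These 21 distinct sets form the basis B.
Close under arbitrary unions to get τ_{X×Y}; counting gives |τ_{X×Y}| = 70.


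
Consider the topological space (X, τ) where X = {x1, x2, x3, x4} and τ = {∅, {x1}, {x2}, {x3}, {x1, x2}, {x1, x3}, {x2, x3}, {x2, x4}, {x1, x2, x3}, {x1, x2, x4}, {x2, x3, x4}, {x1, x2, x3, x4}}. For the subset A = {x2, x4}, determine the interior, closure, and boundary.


int(A) = {x2, x4}, cl(A) = {x2, x4}, ∂A = ∅.

Closed sets in (X, τ) are complements of opens:
  closed(X, τ) = {∅, {x1}, {x3}, {x4}, {x1, x3}, {x1, x4}, {x2, x4}, {x3, x4}, {x1, x2, x4}, {x1, x3, x4}, {x2, x3, x4}, {x1, x2, x3, x4}}.
int(A) = ⋃ {U ∈ τ : U ⊆ A}. Opens contained in A: ∅, {x2}, {x2, x4}.
Taking the union of these: int(A) = {x2, x4}.
cl(A) = ⋂ {C closed : A ⊆ C}. Closed sets containing A: {x2, x4}, {x1, x2, x4}, {x2, x3, x4}, {x1, x2, x3, x4}.
Intersecting these: cl(A) = {x2, x4}.
∂A = cl(A) ∖ int(A) = {x2, x4} ∖ {x2, x4} = ∅.


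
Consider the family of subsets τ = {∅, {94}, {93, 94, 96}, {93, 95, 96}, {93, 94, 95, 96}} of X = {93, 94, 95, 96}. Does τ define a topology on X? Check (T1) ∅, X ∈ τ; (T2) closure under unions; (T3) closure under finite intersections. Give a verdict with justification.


τ is NOT a topology on X.

Axiom (T1): ∅ ∈ τ? Yes; X ∈ τ? Yes.
Axiom (T2/T3): check pairwise unions and intersections of members of τ.
Counterexample for (T3): {93, 94, 96} ∩ {93, 95, 96} = {93, 96} ∉ τ. Therefore τ is NOT a topology.


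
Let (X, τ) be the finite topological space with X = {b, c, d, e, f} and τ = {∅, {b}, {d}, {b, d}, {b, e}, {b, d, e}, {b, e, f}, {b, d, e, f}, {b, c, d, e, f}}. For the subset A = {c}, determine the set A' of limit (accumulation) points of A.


A' = ∅

For each x ∈ X, list the open sets U ∈ τ with x ∈ U, then check whether U ∩ (A ∖ {x}) ≠ ∅ for every such U.
  x = b: open {b} ∋ x has {b} ∩ (A ∖ {b}) = ∅, so x is NOT a limit point.
  x = c: open {b, c, d, e, f} ∋ x has {b, c, d, e, f} ∩ (A ∖ {c}) = ∅, so x is NOT a limit point.
  x = d: open {d} ∋ x has {d} ∩ (A ∖ {d}) = ∅, so x is NOT a limit point.
  x = e: open {b, e} ∋ x has {b, e} ∩ (A ∖ {e}) = ∅, so x is NOT a limit point.
  x = f: open {b, e, f} ∋ x has {b, e, f} ∩ (A ∖ {f}) = ∅, so x is NOT a limit point.
Collecting: A' = ∅.


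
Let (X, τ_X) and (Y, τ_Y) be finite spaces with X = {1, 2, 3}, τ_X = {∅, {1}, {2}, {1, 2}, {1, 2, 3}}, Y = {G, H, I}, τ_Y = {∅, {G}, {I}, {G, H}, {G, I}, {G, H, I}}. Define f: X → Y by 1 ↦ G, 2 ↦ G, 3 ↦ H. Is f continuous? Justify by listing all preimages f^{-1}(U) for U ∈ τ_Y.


f IS continuous.

Compute f^{-1}(U) for each U ∈ τ_Y:
  U = ∅: f^{-1}(U) = ∅ ∈ τ_X ✓.
  U = {G}: f^{-1}(U) = {1, 2} ∈ τ_X ✓.
  U = {I}: f^{-1}(U) = ∅ ∈ τ_X ✓.
  U = {G, H}: f^{-1}(U) = {1, 2, 3} ∈ τ_X ✓.
  U = {G, I}: f^{-1}(U) = {1, 2} ∈ τ_X ✓.
  U = {G, H, I}: f^{-1}(U) = {1, 2, 3} ∈ τ_X ✓.
Every preimage lies in τ_X, so f IS continuous.


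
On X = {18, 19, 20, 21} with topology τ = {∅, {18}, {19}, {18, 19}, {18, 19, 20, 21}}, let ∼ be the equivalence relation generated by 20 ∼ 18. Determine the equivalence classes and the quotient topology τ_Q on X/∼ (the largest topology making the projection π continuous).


X/∼ = {[18=20], [19], [21]}; |τ_Q| = 3.

Equivalence classes: [18=20], [19], [21].
Quotient map π: X → X/∼ sends 18 ↦ [18=20], 19 ↦ [19], 20 ↦ [18=20], 21 ↦ [21].
For each subset V ⊆ X/∼, compute π^{-1}(V) ⊆ X and check whether π^{-1}(V) ∈ τ. V is open in τ_Q iff π^{-1}(V) ∈ τ.
  V = {}: π^{-1}(V) = ∅ ∈ τ ✓.
  V = {[18=20]}: π^{-1}(V) = {18, 20} ∉ τ ✗.
  V = {[19]}: π^{-1}(V) = {19} ∈ τ ✓.
  V = {[18=20], [19]}: π^{-1}(V) = {18, 19, 20} ∉ τ ✗.
  V = {[21]}: π^{-1}(V) = {21} ∉ τ ✗.
  V = {[18=20], [21]}: π^{-1}(V) = {18, 20, 21} ∉ τ ✗.
  V = {[19], [21]}: π^{-1}(V) = {19, 21} ∉ τ ✗.
  V = {[18=20], [19], [21]}: π^{-1}(V) = {18, 19, 20, 21} ∈ τ ✓.
Open sets in the quotient: τ_Q = {{}, {[19]}, {[18=20], [19], [21]}} (3 elements).


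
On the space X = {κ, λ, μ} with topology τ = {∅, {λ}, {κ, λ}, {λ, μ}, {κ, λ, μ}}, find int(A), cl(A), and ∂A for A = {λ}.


int(A) = {λ}, cl(A) = {κ, λ, μ}, ∂A = {κ, μ}.

Closed sets in (X, τ) are complements of opens:
  closed(X, τ) = {∅, {κ}, {μ}, {κ, μ}, {κ, λ, μ}}.
int(A) = ⋃ {U ∈ τ : U ⊆ A}. Opens contained in A: ∅, {λ}.
Taking the union of these: int(A) = {λ}.
cl(A) = ⋂ {C closed : A ⊆ C}. Closed sets containing A: {κ, λ, μ}.
Intersecting these: cl(A) = {κ, λ, μ}.
∂A = cl(A) ∖ int(A) = {κ, λ, μ} ∖ {λ} = {κ, μ}.


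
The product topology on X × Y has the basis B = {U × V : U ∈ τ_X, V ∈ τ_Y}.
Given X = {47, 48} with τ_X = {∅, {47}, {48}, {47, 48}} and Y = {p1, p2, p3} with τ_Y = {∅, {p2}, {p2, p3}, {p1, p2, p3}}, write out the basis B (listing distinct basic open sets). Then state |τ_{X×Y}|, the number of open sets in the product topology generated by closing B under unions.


Basis B = {∅ × ∅, {47} × {p2}, {48} × {p2}, {47} × {p2, p3}, {47, 48} × {p2}, {48} × {p2, p3}, {47} × {p1, p2, p3}, {48} × {p1, p2, p3}, {47, 48} × {p2, p3}, {47, 48} × {p1, p2, p3}}; |τ_{X×Y}| = 16.

Enumerate products U × V with U ∈ τ_X, V ∈ τ_Y (deduplicated):
  ∅ × ∅ = {} (∅)
  {47} × {p2} = {(47,p2)}
  {48} × {p2} = {(48,p2)}
  {47} × {p2, p3} = {(47,p2), (47,p3)}
  {47, 48} × {p2} = {(47,p2), (48,p2)}
  {48} × {p2, p3} = {(48,p2), (48,p3)}
  {47} × {p1, p2, p3} = {(47,p1), (47,p2), (47,p3)}
  {48} × {p1, p2, p3} = {(48,p1), (48,p2), (48,p3)}
  {47, 48} × {p2, p3} = {(47,p2), (47,p3), (48,p2), (48,p3)}
  {47, 48} × {p1, p2, p3} = {(47,p1), (47,p2), (47,p3), (48,p1), (48,p2), (48,p3)}
These 10 distinct sets form the basis B.
Close under arbitrary unions to get τ_{X×Y}; counting gives |τ_{X×Y}| = 16.


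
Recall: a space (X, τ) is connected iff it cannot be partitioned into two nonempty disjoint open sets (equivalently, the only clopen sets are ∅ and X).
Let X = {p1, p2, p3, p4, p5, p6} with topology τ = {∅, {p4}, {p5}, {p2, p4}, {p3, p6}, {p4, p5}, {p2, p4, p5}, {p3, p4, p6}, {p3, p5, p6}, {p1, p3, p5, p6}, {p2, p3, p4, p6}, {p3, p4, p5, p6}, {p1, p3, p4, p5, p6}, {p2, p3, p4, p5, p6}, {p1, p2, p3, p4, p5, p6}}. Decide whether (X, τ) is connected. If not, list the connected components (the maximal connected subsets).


(X, τ) is disconnected; components = [{p2, p4}, {p1, p3, p5, p6}].

Find clopen sets (U ∈ τ with X ∖ U ∈ τ):
  U = ∅, X ∖ U = {p1, p2, p3, p4, p5, p6} — both open, so U is clopen.
  U = {p2, p4}, X ∖ U = {p1, p3, p5, p6} — both open, so U is clopen.
  U = {p1, p3, p5, p6}, X ∖ U = {p2, p4} — both open, so U is clopen.
  U = {p1, p2, p3, p4, p5, p6}, X ∖ U = ∅ — both open, so U is clopen.
Nontrivial clopen(s) exist: e.g. {p2, p4}. So (X, τ) is disconnected.
Compute connected components by grouping points that agree on all clopens:
  component: {p2, p4}
  component: {p1, p3, p5, p6}


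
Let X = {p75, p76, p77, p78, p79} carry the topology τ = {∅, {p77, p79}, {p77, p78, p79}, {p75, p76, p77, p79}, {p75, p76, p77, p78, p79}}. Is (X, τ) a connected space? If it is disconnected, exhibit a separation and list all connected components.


(X, τ) is connected.

Find clopen sets (U ∈ τ with X ∖ U ∈ τ):
  U = ∅, X ∖ U = {p75, p76, p77, p78, p79} — both open, so U is clopen.
  U = {p75, p76, p77, p78, p79}, X ∖ U = ∅ — both open, so U is clopen.
Only trivial clopens (∅ and X) exist, so (X, τ) is connected.
Compute connected components by grouping points that agree on all clopens:
  component: {p75, p76, p77, p78, p79}


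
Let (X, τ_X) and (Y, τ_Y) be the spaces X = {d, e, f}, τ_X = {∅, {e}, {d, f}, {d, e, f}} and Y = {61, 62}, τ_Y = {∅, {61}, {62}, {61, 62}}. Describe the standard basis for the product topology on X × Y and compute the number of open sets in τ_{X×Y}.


Basis B = {∅ × ∅, {e} × {61}, {e} × {62}, {d, f} × {61}, {d, f} × {62}, {e} × {61, 62}, {d, e, f} × {61}, {d, e, f} × {62}, {d, f} × {61, 62}, {d, e, f} × {61, 62}}; |τ_{X×Y}| = 16.

Enumerate products U × V with U ∈ τ_X, V ∈ τ_Y (deduplicated):
  ∅ × ∅ = {} (∅)
  {e} × {61} = {(e,61)}
  {e} × {62} = {(e,62)}
  {d, f} × {61} = {(d,61), (f,61)}
  {d, f} × {62} = {(d,62), (f,62)}
  {e} × {61, 62} = {(e,61), (e,62)}
  {d, e, f} × {61} = {(d,61), (e,61), (f,61)}
  {d, e, f} × {62} = {(d,62), (e,62), (f,62)}
  {d, f} × {61, 62} = {(d,61), (d,62), (f,61), (f,62)}
  {d, e, f} × {61, 62} = {(d,61), (d,62), (e,61), (e,62), (f,61), (f,62)}
These 10 distinct sets form the basis B.
Close under arbitrary unions to get τ_{X×Y}; counting gives |τ_{X×Y}| = 16.


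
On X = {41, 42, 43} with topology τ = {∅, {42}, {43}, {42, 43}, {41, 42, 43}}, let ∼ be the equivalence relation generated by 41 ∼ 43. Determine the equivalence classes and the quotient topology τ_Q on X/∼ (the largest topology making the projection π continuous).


X/∼ = {[41=43], [42]}; |τ_Q| = 3.

Equivalence classes: [41=43], [42].
Quotient map π: X → X/∼ sends 41 ↦ [41=43], 42 ↦ [42], 43 ↦ [41=43].
For each subset V ⊆ X/∼, compute π^{-1}(V) ⊆ X and check whether π^{-1}(V) ∈ τ. V is open in τ_Q iff π^{-1}(V) ∈ τ.
  V = {}: π^{-1}(V) = ∅ ∈ τ ✓.
  V = {[41=43]}: π^{-1}(V) = {41, 43} ∉ τ ✗.
  V = {[42]}: π^{-1}(V) = {42} ∈ τ ✓.
  V = {[41=43], [42]}: π^{-1}(V) = {41, 42, 43} ∈ τ ✓.
Open sets in the quotient: τ_Q = {{}, {[42]}, {[41=43], [42]}} (3 elements).


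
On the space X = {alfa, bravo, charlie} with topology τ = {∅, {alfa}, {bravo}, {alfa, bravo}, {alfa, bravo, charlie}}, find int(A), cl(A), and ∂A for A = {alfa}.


int(A) = {alfa}, cl(A) = {alfa, charlie}, ∂A = {charlie}.

Closed sets in (X, τ) are complements of opens:
  closed(X, τ) = {∅, {charlie}, {alfa, charlie}, {bravo, charlie}, {alfa, bravo, charlie}}.
int(A) = ⋃ {U ∈ τ : U ⊆ A}. Opens contained in A: ∅, {alfa}.
Taking the union of these: int(A) = {alfa}.
cl(A) = ⋂ {C closed : A ⊆ C}. Closed sets containing A: {alfa, charlie}, {alfa, bravo, charlie}.
Intersecting these: cl(A) = {alfa, charlie}.
∂A = cl(A) ∖ int(A) = {alfa, charlie} ∖ {alfa} = {charlie}.


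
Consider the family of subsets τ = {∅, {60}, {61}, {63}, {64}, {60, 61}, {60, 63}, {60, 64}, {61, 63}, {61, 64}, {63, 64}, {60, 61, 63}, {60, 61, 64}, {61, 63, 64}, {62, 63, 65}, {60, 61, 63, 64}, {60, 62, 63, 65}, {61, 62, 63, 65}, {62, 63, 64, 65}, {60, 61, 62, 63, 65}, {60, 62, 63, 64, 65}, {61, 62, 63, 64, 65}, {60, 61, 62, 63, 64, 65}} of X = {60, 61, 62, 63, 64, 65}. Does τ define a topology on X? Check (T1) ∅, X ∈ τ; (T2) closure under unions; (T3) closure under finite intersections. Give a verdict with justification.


τ is NOT a topology on X.

Axiom (T1): ∅ ∈ τ? Yes; X ∈ τ? Yes.
Axiom (T2/T3): check pairwise unions and intersections of members of τ.
Counterexample for (T2): {60} ∪ {63, 64} = {60, 63, 64} ∉ τ. Therefore τ is NOT a topology.


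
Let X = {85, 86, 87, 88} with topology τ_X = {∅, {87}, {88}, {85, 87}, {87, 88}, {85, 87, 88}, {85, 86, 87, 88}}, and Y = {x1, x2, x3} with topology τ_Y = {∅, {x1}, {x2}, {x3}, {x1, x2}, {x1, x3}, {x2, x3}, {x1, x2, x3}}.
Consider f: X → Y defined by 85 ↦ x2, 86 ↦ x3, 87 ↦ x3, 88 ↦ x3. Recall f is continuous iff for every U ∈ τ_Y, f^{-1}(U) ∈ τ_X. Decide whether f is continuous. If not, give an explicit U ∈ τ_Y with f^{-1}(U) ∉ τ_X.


f is NOT continuous.

Compute f^{-1}(U) for each U ∈ τ_Y:
  U = ∅: f^{-1}(U) = ∅ ∈ τ_X ✓.
  U = {x1}: f^{-1}(U) = ∅ ∈ τ_X ✓.
  U = {x2}: f^{-1}(U) = {85} ∉ τ_X ✗.
  U = {x3}: f^{-1}(U) = {86, 87, 88} ∉ τ_X ✗.
  U = {x1, x2}: f^{-1}(U) = {85} ∉ τ_X ✗.
  U = {x1, x3}: f^{-1}(U) = {86, 87, 88} ∉ τ_X ✗.
  U = {x2, x3}: f^{-1}(U) = {85, 86, 87, 88} ∈ τ_X ✓.
  U = {x1, x2, x3}: f^{-1}(U) = {85, 86, 87, 88} ∈ τ_X ✓.
Found U = {x2} with f^{-1}(U) = {85} not in τ_X. Therefore f is NOT continuous.
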